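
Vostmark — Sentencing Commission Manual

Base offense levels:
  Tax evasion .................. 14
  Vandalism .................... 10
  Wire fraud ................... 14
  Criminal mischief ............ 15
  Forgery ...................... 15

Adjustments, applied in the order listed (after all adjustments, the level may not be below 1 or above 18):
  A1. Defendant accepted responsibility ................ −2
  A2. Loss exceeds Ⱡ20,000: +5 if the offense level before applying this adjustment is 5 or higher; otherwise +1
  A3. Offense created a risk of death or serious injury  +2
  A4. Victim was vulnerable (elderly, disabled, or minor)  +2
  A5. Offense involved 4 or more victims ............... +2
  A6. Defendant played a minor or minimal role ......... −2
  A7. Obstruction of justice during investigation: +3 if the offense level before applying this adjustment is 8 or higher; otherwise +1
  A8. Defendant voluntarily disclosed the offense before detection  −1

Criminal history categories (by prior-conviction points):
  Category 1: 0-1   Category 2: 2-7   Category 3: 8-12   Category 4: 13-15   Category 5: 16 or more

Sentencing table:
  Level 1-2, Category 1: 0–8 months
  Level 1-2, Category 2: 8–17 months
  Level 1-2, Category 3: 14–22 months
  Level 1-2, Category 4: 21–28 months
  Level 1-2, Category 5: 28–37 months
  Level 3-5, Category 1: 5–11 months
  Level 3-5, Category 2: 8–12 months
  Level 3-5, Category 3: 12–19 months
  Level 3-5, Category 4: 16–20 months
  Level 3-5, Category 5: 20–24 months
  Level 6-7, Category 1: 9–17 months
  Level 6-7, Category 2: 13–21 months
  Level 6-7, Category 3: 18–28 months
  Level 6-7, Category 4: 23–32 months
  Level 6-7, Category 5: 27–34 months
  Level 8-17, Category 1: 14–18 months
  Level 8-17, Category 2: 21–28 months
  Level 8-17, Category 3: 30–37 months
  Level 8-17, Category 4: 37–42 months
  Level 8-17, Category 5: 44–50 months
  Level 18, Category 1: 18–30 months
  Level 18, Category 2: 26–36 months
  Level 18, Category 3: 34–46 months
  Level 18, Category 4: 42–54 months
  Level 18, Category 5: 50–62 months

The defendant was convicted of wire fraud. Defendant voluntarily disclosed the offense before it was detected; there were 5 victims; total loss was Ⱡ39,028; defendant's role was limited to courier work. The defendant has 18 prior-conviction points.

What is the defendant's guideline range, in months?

50-62 months

Base offense level for wire fraud: 14.
A1 does not apply.
A2 applies (level before this adjustment is 14 ≥ 5, so +5): 14 + 5 = 19.
A5 applies: 19 + 2 = 21.
A6 applies: 21 − 2 = 19.
A8 applies: 19 − 1 = 18.
Final offense level: 18.
Criminal history: 18 prior points → Category 5 (16+).
Level 18 falls in the 18 band.
Grid: Level 18 × Category 5 = 50-62 months.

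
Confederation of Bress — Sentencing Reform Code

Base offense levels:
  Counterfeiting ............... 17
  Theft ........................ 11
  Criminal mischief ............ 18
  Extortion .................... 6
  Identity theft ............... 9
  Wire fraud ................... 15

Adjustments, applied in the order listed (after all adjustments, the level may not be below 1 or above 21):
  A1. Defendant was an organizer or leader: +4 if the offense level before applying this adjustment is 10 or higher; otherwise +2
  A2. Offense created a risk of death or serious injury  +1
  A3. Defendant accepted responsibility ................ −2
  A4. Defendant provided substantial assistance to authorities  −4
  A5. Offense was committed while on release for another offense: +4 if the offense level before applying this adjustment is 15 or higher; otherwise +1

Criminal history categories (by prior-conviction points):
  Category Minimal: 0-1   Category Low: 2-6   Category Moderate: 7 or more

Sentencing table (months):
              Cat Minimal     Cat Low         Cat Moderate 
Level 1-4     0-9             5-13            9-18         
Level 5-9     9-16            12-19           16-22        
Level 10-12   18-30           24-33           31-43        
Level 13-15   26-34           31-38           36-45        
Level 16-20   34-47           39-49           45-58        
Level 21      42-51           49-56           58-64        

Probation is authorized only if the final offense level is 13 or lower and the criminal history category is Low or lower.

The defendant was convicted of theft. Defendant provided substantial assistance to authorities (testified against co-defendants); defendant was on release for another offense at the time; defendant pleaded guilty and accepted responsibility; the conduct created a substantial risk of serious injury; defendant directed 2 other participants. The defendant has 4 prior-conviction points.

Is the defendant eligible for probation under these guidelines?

Base offense level for theft: 11.
A1 applies (level before this adjustment is 11 ≥ 10, so +4): 11 + 4 = 15.
A2 applies: 15 + 1 = 16.
A3 applies: 16 − 2 = 14.
A4 applies: 14 − 4 = 10.
A5 applies (level before this adjustment is 10 < 15, so +1): 10 + 1 = 11.
Final offense level: 11.
Criminal history: 4 prior points → Category Low (2-6).
Level 11 falls in the 10-12 band.
Grid: Level 10-12 × Category Low = 24-33 months.
Probation check: level 11 ≤ 13 and category Low ≤ Low → eligible.

Yes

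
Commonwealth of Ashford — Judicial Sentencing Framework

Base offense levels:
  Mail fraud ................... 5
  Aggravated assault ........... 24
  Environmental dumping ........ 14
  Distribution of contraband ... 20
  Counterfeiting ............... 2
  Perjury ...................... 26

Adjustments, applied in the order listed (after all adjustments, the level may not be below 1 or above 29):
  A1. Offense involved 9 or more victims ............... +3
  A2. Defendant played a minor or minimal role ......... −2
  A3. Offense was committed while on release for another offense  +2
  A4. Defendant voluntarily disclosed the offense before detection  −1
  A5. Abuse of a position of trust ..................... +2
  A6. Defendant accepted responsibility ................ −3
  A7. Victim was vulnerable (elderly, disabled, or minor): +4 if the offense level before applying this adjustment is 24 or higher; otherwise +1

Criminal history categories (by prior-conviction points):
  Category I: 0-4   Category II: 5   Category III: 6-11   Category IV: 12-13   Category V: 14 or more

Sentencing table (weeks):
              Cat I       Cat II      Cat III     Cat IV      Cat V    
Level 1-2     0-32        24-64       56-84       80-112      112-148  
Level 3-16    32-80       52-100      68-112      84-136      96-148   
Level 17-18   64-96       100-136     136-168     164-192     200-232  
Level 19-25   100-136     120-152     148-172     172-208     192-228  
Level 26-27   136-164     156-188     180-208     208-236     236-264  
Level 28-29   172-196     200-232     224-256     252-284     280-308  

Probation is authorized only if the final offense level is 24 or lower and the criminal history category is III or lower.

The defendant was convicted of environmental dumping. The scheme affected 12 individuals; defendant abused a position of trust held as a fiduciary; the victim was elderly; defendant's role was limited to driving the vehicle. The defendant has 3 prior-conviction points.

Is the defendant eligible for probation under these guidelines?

Base offense level for environmental dumping: 14.
A1 applies: 14 + 3 = 17.
A2 applies: 17 − 2 = 15.
A5 applies: 15 + 2 = 17.
A6 does not apply.
A7 applies (level before this adjustment is 17 < 24, so +1): 17 + 1 = 18.
Final offense level: 18.
Criminal history: 3 prior points → Category I (0-4).
Level 18 falls in the 17-18 band.
Grid: Level 17-18 × Category I = 64-96 weeks.
Probation check: level 18 ≤ 24 and category I ≤ III → eligible.

Yes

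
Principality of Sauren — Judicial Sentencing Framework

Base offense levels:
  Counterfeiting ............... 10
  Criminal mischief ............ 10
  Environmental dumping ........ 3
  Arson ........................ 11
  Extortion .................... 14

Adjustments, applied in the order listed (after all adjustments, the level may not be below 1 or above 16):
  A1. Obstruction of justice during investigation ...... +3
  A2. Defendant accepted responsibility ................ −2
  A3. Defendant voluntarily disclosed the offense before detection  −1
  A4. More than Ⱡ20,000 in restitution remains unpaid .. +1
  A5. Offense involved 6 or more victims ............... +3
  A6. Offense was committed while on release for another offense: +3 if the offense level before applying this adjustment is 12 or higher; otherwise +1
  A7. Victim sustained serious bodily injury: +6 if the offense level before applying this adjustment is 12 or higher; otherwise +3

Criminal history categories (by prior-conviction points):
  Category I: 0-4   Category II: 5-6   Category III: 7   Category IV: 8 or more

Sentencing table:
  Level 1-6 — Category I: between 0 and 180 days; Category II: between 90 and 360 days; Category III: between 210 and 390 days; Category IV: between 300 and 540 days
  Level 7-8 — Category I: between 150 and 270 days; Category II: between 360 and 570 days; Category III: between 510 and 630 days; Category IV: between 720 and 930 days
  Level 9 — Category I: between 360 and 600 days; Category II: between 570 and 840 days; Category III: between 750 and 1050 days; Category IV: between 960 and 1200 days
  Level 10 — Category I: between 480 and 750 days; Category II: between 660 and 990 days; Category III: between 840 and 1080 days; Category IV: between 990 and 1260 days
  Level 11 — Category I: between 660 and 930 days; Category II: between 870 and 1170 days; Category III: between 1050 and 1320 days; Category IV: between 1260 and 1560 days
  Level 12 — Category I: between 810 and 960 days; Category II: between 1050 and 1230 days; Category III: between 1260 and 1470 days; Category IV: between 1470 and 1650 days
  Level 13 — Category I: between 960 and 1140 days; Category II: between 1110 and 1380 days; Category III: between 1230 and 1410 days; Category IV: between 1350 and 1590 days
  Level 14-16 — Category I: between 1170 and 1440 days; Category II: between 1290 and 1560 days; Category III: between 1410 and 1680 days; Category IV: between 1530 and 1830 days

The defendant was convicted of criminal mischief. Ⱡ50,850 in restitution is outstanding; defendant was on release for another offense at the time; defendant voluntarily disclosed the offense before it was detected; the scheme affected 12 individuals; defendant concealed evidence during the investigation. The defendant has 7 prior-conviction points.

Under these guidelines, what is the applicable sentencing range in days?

1410-1680 days

Base offense level for criminal mischief: 10.
A1 applies: 10 + 3 = 13.
A2 does not apply.
A3 applies: 13 − 1 = 12.
A4 applies: 12 + 1 = 13.
A5 applies: 13 + 3 = 16.
A6 applies (level before this adjustment is 16 ≥ 12, so +3): 16 + 3 = 19.
Level 19 exceeds the maximum of 16; capped at 16.
Final offense level: 16.
Criminal history: 7 prior points → Category III (7).
Level 16 falls in the 14-16 band.
Grid: Level 14-16 × Category III = 1410-1680 days.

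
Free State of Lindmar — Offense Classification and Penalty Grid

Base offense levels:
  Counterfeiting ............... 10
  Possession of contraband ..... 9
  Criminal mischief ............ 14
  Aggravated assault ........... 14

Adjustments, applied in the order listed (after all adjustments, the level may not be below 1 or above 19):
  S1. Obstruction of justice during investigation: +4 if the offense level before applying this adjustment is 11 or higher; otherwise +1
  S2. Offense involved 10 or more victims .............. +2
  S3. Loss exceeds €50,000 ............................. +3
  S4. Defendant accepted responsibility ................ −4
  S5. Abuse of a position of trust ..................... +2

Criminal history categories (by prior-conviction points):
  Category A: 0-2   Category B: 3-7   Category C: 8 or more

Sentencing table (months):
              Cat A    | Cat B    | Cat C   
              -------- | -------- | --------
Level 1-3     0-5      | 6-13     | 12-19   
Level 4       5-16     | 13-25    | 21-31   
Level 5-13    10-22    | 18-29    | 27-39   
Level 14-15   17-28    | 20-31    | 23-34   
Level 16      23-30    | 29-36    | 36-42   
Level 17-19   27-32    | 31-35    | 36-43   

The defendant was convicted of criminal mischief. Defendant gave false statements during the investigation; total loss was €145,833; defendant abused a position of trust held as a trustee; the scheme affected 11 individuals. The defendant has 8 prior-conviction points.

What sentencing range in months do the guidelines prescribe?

36-43 months

Base offense level for criminal mischief: 14.
S1 applies (level before this adjustment is 14 ≥ 11, so +4): 14 + 4 = 18.
S2 applies: 18 + 2 = 20.
S3 applies: 20 + 3 = 23.
S5 applies: 23 + 2 = 25.
Level 25 exceeds the maximum of 19; capped at 19.
Final offense level: 19.
Criminal history: 8 prior points → Category C (8+).
Level 19 falls in the 17-19 band.
Grid: Level 17-19 × Category C = 36-43 months.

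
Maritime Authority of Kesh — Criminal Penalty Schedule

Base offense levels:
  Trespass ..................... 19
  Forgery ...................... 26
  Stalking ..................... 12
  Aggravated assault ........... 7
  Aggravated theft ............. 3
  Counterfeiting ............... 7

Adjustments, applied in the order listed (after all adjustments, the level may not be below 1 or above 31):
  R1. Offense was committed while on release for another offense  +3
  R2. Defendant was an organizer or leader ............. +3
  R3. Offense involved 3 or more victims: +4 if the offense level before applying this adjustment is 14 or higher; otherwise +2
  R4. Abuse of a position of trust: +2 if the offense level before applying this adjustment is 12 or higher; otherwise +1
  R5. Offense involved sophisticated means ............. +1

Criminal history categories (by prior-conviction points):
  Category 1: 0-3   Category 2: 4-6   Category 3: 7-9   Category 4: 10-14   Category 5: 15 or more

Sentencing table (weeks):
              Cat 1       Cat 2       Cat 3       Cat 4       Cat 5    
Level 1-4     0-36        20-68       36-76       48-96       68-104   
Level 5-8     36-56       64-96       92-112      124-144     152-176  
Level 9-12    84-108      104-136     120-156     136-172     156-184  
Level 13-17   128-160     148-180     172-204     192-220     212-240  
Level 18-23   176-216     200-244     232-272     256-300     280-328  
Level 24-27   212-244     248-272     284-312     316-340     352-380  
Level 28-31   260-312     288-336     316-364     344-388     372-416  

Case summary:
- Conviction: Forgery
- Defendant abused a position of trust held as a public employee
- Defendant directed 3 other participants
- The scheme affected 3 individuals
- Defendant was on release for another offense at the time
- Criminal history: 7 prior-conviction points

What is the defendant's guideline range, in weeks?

316-364 weeks

Base offense level for forgery: 26.
R1 applies: 26 + 3 = 29.
R2 applies: 29 + 3 = 32.
R3 applies (level before this adjustment is 32 ≥ 14, so +4): 32 + 4 = 36.
R4 applies (level before this adjustment is 36 ≥ 12, so +2): 36 + 2 = 38.
R5 does not apply.
Level 38 exceeds the maximum of 31; capped at 31.
Final offense level: 31.
Criminal history: 7 prior points → Category 3 (7-9).
Level 31 falls in the 28-31 band.
Grid: Level 28-31 × Category 3 = 316-364 weeks.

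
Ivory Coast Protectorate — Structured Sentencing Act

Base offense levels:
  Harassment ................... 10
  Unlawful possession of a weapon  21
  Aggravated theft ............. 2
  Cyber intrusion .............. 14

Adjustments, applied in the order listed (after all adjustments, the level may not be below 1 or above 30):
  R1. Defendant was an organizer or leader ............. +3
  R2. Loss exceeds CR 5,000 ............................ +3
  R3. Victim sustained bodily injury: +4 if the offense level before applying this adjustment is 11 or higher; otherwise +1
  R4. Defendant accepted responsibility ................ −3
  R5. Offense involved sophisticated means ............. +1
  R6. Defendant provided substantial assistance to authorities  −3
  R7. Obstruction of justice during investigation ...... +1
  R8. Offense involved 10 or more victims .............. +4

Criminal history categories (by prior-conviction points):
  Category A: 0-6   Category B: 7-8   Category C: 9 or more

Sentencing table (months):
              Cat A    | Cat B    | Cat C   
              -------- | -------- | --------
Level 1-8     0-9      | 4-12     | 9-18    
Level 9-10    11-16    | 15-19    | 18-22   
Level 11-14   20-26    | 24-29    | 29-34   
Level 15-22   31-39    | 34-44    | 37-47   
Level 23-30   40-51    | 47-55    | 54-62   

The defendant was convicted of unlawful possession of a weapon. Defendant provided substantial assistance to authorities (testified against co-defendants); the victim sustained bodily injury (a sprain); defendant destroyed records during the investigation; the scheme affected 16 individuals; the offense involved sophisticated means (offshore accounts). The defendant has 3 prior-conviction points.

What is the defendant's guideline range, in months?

40-51 months

Base offense level for unlawful possession of a weapon: 21.
R1 does not apply.
R3 applies (level before this adjustment is 21 ≥ 11, so +4): 21 + 4 = 25.
R4 does not apply.
R5 applies: 25 + 1 = 26.
R6 applies: 26 − 3 = 23.
R7 applies: 23 + 1 = 24.
R8 applies: 24 + 4 = 28.
Final offense level: 28.
Criminal history: 3 prior points → Category A (0-6).
Level 28 falls in the 23-30 band.
Grid: Level 23-30 × Category A = 40-51 months.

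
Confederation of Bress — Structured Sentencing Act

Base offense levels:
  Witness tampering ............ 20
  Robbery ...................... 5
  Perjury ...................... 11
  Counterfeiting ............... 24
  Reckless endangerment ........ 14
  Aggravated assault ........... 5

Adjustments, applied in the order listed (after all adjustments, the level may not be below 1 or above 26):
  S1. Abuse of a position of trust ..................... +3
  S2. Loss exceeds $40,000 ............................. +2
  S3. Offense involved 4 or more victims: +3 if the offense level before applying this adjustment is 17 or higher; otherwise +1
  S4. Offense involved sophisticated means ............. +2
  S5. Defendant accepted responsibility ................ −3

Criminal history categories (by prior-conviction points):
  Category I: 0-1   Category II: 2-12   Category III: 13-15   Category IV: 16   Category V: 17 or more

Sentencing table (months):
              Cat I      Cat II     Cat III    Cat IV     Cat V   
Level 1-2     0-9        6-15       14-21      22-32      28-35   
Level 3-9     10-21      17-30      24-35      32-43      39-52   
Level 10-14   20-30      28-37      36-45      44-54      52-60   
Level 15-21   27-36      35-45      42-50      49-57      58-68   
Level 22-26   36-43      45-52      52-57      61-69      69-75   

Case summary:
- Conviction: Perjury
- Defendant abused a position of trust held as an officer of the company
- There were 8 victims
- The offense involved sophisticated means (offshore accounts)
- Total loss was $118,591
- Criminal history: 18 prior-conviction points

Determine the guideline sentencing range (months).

Base offense level for perjury: 11.
S1 applies: 11 + 3 = 14.
S2 applies: 14 + 2 = 16.
S3 applies (level before this adjustment is 16 < 17, so +1): 16 + 1 = 17.
S4 applies: 17 + 2 = 19.
Final offense level: 19.
Criminal history: 18 prior points → Category V (17+).
Level 19 falls in the 15-21 band.
Grid: Level 15-21 × Category V = 58-68 months.

58-68 months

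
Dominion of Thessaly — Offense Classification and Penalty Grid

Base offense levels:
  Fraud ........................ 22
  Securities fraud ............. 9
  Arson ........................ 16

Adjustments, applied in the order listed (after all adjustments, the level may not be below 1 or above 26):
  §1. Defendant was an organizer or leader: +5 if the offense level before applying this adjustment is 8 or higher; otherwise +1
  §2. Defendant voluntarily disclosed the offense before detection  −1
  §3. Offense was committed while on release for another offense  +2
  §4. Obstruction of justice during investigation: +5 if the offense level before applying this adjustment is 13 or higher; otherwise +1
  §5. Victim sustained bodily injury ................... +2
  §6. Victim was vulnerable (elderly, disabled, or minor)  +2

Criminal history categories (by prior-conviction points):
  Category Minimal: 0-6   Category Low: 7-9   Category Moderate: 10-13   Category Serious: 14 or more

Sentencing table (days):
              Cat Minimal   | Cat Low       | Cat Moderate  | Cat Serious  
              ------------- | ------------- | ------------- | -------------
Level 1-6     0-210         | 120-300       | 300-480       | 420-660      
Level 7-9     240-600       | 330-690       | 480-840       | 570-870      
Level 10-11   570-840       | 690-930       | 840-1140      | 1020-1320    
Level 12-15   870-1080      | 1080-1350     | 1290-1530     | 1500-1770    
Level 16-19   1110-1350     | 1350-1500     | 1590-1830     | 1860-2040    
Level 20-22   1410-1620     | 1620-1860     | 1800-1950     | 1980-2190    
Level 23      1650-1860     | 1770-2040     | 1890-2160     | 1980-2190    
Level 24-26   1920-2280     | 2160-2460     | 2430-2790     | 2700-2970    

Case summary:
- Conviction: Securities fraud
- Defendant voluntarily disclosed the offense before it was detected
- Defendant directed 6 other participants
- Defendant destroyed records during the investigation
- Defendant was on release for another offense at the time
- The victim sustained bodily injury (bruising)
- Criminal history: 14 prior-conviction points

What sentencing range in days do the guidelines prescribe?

1980-2190 days

Base offense level for securities fraud: 9.
§1 applies (level before this adjustment is 9 ≥ 8, so +5): 9 + 5 = 14.
§2 applies: 14 − 1 = 13.
§3 applies: 13 + 2 = 15.
§4 applies (level before this adjustment is 15 ≥ 13, so +5): 15 + 5 = 20.
§5 applies: 20 + 2 = 22.
Final offense level: 22.
Criminal history: 14 prior points → Category Serious (14+).
Level 22 falls in the 20-22 band.
Grid: Level 20-22 × Category Serious = 1980-2190 days.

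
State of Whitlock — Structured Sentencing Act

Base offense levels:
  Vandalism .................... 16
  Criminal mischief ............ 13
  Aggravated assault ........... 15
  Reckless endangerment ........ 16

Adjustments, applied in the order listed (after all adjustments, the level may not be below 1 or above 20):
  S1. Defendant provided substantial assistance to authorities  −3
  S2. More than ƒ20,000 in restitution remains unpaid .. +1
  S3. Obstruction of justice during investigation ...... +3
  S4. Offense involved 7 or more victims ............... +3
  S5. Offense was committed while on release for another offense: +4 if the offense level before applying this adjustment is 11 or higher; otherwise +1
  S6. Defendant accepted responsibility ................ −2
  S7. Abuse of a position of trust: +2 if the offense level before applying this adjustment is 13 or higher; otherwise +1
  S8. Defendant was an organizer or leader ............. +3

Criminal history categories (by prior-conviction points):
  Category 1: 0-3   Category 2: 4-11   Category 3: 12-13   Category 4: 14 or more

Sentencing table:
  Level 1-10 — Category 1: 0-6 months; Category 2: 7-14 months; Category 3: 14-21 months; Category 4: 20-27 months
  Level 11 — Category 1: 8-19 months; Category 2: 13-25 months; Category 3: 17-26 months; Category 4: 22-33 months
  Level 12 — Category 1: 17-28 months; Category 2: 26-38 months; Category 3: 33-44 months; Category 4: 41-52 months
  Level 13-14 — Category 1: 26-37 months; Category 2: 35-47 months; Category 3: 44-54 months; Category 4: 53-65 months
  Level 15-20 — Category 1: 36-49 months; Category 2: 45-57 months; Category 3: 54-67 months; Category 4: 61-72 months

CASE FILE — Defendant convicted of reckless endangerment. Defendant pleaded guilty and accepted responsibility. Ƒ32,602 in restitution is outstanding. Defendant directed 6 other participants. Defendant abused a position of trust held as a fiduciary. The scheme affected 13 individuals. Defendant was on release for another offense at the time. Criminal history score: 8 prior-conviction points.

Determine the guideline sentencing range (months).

45-57 months

Base offense level for reckless endangerment: 16.
S2 applies: 16 + 1 = 17.
S4 applies: 17 + 3 = 20.
S5 applies (level before this adjustment is 20 ≥ 11, so +4): 20 + 4 = 24.
S6 applies: 24 − 2 = 22.
S7 applies (level before this adjustment is 22 ≥ 13, so +2): 22 + 2 = 24.
S8 applies: 24 + 3 = 27.
Level 27 exceeds the maximum of 20; capped at 20.
Final offense level: 20.
Criminal history: 8 prior points → Category 2 (4-11).
Level 20 falls in the 15-20 band.
Grid: Level 15-20 × Category 2 = 45-57 months.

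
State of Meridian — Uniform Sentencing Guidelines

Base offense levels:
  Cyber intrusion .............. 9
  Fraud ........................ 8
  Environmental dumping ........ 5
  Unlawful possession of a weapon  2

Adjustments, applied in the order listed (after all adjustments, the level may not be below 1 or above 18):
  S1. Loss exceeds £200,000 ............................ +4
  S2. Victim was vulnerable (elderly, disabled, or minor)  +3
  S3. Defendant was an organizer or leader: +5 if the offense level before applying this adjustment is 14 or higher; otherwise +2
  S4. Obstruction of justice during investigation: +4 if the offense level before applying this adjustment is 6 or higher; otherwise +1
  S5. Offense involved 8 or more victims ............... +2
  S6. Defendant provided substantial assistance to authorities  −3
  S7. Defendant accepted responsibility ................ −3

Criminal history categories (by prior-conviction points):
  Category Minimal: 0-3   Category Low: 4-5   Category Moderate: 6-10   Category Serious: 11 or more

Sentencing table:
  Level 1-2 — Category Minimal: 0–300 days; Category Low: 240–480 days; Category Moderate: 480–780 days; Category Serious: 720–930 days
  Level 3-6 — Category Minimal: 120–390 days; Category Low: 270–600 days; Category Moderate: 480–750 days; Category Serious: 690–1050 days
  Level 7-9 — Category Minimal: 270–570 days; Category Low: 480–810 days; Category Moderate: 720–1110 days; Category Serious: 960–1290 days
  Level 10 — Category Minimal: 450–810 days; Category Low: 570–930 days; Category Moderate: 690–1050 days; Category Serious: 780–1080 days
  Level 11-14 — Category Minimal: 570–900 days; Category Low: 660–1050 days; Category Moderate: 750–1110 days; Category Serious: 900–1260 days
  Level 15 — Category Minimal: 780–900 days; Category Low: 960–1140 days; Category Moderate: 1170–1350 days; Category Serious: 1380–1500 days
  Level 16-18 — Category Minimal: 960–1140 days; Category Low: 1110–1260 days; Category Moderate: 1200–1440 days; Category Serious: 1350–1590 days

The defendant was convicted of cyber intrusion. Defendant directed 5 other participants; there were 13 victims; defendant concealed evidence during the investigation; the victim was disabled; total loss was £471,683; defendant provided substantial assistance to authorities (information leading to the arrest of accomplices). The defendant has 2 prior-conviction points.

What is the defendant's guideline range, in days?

Base offense level for cyber intrusion: 9.
S1 applies: 9 + 4 = 13.
S2 applies: 13 + 3 = 16.
S3 applies (level before this adjustment is 16 ≥ 14, so +5): 16 + 5 = 21.
S4 applies (level before this adjustment is 21 ≥ 6, so +4): 21 + 4 = 25.
S5 applies: 25 + 2 = 27.
S6 applies: 27 − 3 = 24.
S7 does not apply.
Level 24 exceeds the maximum of 18; capped at 18.
Final offense level: 18.
Criminal history: 2 prior points → Category Minimal (0-3).
Level 18 falls in the 16-18 band.
Grid: Level 16-18 × Category Minimal = 960-1140 days.

960-1140 days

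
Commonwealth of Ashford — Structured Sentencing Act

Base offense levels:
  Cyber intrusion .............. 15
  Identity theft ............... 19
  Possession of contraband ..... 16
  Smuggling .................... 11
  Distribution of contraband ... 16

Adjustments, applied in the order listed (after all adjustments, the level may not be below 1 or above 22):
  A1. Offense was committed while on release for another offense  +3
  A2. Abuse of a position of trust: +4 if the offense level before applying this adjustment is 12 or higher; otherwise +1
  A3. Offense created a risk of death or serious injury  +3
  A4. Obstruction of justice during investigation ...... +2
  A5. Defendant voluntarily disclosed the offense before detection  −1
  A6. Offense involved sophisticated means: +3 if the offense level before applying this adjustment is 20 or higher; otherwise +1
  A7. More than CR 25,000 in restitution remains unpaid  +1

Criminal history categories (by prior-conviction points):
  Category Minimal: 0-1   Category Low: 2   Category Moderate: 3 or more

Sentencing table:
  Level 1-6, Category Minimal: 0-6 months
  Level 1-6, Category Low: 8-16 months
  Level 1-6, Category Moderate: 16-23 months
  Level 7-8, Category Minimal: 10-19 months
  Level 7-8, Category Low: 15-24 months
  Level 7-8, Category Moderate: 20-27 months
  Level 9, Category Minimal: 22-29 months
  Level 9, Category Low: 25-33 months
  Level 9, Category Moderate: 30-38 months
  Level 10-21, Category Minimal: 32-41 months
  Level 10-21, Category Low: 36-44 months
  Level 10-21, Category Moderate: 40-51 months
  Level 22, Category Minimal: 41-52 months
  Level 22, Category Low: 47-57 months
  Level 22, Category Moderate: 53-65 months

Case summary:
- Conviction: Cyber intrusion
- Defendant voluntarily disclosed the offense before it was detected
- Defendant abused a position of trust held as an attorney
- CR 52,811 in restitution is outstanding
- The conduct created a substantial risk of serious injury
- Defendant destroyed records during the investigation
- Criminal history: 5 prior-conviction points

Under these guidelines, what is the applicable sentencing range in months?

Base offense level for cyber intrusion: 15.
A1 does not apply.
A2 applies (level before this adjustment is 15 ≥ 12, so +4): 15 + 4 = 19.
A3 applies: 19 + 3 = 22.
A4 applies: 22 + 2 = 24.
A5 applies: 24 − 1 = 23.
A7 applies: 23 + 1 = 24.
Level 24 exceeds the maximum of 22; capped at 22.
Final offense level: 22.
Criminal history: 5 prior points → Category Moderate (3+).
Level 22 falls in the 22 band.
Grid: Level 22 × Category Moderate = 53-65 months.

53-65 months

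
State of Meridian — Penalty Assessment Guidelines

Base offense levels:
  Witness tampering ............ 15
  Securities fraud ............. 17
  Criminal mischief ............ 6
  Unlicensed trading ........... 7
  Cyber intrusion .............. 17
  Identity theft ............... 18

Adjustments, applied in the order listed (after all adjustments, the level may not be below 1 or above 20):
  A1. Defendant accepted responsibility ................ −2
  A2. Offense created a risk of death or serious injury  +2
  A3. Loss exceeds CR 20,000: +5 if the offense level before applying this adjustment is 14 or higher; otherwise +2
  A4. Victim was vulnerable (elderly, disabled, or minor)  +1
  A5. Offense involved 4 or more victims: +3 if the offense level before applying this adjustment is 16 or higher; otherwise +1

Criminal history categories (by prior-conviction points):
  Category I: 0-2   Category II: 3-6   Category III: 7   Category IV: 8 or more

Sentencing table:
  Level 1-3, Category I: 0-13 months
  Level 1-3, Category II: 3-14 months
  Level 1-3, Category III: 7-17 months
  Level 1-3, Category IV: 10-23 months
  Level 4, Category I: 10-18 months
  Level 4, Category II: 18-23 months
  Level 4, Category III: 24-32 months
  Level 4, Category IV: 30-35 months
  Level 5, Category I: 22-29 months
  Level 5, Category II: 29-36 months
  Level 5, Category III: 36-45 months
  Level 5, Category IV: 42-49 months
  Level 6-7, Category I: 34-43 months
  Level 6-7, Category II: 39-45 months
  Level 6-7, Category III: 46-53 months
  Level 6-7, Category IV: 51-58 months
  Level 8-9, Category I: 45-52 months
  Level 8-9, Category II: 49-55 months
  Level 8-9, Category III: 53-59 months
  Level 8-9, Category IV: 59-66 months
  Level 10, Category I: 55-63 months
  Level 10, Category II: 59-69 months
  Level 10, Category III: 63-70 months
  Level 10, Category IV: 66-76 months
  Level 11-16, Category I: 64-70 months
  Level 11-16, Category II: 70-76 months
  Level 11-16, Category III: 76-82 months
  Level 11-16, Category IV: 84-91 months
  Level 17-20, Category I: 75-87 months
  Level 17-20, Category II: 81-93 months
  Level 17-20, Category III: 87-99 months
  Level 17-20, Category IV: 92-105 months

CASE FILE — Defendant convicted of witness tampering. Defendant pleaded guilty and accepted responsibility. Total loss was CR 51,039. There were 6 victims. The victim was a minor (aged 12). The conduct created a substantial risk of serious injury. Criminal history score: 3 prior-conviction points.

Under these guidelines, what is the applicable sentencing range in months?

Base offense level for witness tampering: 15.
A1 applies: 15 − 2 = 13.
A2 applies: 13 + 2 = 15.
A3 applies (level before this adjustment is 15 ≥ 14, so +5): 15 + 5 = 20.
A4 applies: 20 + 1 = 21.
A5 applies (level before this adjustment is 21 ≥ 16, so +3): 21 + 3 = 24.
Level 24 exceeds the maximum of 20; capped at 20.
Final offense level: 20.
Criminal history: 3 prior points → Category II (3-6).
Level 20 falls in the 17-20 band.
Grid: Level 17-20 × Category II = 81-93 months.

81-93 months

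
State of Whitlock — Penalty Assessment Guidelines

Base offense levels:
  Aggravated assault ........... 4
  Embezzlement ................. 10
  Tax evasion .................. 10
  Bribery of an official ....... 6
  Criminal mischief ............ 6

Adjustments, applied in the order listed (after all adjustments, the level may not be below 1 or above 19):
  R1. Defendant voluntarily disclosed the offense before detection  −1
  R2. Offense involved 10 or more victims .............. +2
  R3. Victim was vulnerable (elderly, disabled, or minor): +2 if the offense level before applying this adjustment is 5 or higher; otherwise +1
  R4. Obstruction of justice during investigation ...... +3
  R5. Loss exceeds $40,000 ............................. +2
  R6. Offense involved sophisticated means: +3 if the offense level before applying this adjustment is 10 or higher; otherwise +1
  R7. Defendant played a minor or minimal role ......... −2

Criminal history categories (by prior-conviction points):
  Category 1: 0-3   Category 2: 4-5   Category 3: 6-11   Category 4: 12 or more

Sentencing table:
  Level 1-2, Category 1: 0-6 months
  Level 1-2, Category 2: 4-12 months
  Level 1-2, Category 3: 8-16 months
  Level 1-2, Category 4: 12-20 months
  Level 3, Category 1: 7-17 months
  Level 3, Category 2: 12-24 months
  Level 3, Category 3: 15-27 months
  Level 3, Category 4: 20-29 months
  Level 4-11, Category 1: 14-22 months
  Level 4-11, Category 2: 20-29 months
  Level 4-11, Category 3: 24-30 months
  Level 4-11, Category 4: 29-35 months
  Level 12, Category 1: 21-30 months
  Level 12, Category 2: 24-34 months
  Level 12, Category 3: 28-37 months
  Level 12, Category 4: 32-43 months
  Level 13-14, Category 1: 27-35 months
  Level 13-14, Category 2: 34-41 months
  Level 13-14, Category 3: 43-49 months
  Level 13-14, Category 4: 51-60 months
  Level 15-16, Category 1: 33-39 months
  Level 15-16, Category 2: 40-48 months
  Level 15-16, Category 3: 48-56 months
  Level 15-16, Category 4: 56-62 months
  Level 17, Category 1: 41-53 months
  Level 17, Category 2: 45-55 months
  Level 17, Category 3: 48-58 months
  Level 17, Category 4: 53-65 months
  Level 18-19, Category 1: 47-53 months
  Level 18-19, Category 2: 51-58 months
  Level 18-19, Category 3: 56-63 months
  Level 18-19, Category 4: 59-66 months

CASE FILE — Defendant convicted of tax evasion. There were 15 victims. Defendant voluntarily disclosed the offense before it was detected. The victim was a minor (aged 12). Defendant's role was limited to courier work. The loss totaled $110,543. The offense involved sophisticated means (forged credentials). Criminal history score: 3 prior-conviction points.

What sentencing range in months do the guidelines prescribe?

Base offense level for tax evasion: 10.
R1 applies: 10 − 1 = 9.
R2 applies: 9 + 2 = 11.
R3 applies (level before this adjustment is 11 ≥ 5, so +2): 11 + 2 = 13.
R4 does not apply.
R5 applies: 13 + 2 = 15.
R6 applies (level before this adjustment is 15 ≥ 10, so +3): 15 + 3 = 18.
R7 applies: 18 − 2 = 16.
Final offense level: 16.
Criminal history: 3 prior points → Category 1 (0-3).
Level 16 falls in the 15-16 band.
Grid: Level 15-16 × Category 1 = 33-39 months.

33-39 months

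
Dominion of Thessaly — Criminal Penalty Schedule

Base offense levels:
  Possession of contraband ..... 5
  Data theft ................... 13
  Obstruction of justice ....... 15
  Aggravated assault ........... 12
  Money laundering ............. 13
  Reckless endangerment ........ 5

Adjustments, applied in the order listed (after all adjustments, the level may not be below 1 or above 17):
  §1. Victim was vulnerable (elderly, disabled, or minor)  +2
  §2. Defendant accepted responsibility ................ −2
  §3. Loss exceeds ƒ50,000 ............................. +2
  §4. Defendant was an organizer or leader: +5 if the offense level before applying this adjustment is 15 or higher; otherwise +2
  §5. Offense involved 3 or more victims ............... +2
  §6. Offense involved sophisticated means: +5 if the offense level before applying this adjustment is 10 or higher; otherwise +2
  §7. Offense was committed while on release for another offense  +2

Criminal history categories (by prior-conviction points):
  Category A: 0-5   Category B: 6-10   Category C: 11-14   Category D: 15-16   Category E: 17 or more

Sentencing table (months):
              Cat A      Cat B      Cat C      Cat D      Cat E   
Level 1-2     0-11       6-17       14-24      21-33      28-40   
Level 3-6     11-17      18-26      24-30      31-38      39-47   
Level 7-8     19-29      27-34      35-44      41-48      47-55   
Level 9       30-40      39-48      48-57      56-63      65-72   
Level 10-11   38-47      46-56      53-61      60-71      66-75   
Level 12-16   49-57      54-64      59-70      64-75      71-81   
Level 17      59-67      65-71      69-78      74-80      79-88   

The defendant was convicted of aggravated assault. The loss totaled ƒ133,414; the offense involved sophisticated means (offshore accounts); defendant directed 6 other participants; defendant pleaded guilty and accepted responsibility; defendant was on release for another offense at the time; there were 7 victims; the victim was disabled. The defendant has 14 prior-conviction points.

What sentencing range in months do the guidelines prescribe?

Base offense level for aggravated assault: 12.
§1 applies: 12 + 2 = 14.
§2 applies: 14 − 2 = 12.
§3 applies: 12 + 2 = 14.
§4 applies (level before this adjustment is 14 < 15, so +2): 14 + 2 = 16.
§5 applies: 16 + 2 = 18.
§6 applies (level before this adjustment is 18 ≥ 10, so +5): 18 + 5 = 23.
§7 applies: 23 + 2 = 25.
Level 25 exceeds the maximum of 17; capped at 17.
Final offense level: 17.
Criminal history: 14 prior points → Category C (11-14).
Level 17 falls in the 17 band.
Grid: Level 17 × Category C = 69-78 months.

69-78 months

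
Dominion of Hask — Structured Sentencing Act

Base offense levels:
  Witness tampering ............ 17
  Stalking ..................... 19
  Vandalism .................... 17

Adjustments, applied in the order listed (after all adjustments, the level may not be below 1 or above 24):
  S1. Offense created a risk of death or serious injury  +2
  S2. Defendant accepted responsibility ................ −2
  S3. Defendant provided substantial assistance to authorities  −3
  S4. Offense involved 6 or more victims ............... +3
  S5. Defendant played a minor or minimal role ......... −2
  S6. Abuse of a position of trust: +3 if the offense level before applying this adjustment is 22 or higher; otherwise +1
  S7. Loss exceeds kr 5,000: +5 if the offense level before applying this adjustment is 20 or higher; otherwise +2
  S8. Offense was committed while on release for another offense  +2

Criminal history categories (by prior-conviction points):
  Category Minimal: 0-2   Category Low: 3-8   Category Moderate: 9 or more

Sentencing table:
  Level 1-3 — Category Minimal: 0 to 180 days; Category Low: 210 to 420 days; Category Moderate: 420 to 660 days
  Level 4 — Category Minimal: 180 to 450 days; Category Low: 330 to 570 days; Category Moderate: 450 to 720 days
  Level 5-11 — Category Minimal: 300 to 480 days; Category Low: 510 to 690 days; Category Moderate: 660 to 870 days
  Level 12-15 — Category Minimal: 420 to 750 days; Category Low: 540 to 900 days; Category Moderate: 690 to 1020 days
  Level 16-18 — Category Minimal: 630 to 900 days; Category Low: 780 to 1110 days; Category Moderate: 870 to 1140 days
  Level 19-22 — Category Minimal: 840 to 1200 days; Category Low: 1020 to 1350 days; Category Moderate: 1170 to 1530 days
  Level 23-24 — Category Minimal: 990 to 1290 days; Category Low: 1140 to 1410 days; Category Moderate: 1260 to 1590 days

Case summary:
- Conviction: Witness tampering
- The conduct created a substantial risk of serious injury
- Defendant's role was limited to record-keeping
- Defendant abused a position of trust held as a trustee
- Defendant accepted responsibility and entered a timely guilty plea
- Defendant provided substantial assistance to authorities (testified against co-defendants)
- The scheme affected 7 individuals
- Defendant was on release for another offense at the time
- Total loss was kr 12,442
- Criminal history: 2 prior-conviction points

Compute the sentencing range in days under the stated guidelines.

840-1200 days

Base offense level for witness tampering: 17.
S1 applies: 17 + 2 = 19.
S2 applies: 19 − 2 = 17.
S3 applies: 17 − 3 = 14.
S4 applies: 14 + 3 = 17.
S5 applies: 17 − 2 = 15.
S6 applies (level before this adjustment is 15 < 22, so +1): 15 + 1 = 16.
S7 applies (level before this adjustment is 16 < 20, so +2): 16 + 2 = 18.
S8 applies: 18 + 2 = 20.
Final offense level: 20.
Criminal history: 2 prior points → Category Minimal (0-2).
Level 20 falls in the 19-22 band.
Grid: Level 19-22 × Category Minimal = 840-1200 days.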